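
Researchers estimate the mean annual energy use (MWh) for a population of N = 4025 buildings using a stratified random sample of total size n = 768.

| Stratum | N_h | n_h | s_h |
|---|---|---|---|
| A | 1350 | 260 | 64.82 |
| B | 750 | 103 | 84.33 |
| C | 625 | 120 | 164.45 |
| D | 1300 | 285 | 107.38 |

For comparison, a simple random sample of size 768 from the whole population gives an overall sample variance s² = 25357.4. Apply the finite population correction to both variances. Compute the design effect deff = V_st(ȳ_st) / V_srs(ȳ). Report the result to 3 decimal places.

V̂(ȳ_st) = Σ W_h² (1 − n_h/N_h) s_h²/n_h, with W_h = N_h/N and N = 4025:
  stratum A: (1350/4025)²·(1 − 260/1350)·64.82²/260 = 1.46782
  stratum B: (750/4025)²·(1 − 103/750)·84.33²/103 = 2.06805
  stratum C: (625/4025)²·(1 − 120/625)·164.45²/120 = 4.39062
  stratum D: (1300/4025)²·(1 − 285/1300)·107.38²/285 = 3.29518
V_st = 11.2217
V_srs = (1 − 768/4025)·25357.4/768 = 26.7175
deff = V_st / V_srs = 11.2217/26.7175 = 0.4200

deff ≈ 0.420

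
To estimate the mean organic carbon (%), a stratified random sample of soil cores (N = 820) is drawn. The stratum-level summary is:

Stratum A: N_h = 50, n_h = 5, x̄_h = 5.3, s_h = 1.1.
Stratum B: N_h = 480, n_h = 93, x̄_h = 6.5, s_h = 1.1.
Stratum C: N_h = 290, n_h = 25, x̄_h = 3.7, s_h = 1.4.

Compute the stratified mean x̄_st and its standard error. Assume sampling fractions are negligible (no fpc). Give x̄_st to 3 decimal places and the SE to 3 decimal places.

x̄_st = Σ W_h x̄_h = (50·5.3 + 480·6.5 + 290·3.7)/820 = 5.43659
V̂(x̄_st) = Σ W_h² s_h²/n_h, with W_h = N_h/N and N = 820:
  stratum A: (50/820)²·1.1²/5 = 0.000899762
  stratum B: (480/820)²·1.1²/93 = 0.00445818
  stratum C: (290/820)²·1.4²/25 = 0.00980583
V̂(x̄_st) = 0.0151638
SE(x̄_st) = √0.0151638 = 0.123141

x̄_st ≈ 5.437, SE ≈ 0.123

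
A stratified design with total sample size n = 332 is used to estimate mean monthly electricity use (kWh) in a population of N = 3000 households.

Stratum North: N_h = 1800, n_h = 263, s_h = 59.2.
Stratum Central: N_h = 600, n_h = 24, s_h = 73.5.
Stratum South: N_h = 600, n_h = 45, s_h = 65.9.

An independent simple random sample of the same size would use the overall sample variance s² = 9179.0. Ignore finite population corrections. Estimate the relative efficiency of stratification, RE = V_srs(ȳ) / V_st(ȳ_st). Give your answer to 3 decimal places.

V̂(ȳ_st) = Σ W_h² s_h²/n_h, with W_h = N_h/N and N = 3000:
  stratum North: (1800/3000)²·59.2²/263 = 4.79723
  stratum Central: (600/3000)²·73.5²/24 = 9.00375
  stratum South: (600/3000)²·65.9²/45 = 3.86028
V_st = 17.6613
V_srs = s²/n = 9179.0/332 = 27.6476
Relative efficiency = V_srs / V_st = 27.6476/17.6613 = 1.5654

RE ≈ 1.565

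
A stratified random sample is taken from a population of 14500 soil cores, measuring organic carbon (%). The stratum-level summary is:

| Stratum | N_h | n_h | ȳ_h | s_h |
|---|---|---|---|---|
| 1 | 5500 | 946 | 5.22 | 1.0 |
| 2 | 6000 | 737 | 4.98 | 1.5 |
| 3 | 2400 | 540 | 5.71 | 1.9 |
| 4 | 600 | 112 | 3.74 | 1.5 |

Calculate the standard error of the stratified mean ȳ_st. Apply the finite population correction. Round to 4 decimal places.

SE(ȳ_st) ≈ 0.0275

V̂(ȳ_st) = Σ W_h² (1 − n_h/N_h) s_h²/n_h, with W_h = N_h/N and N = 14500:
  stratum 1: (5500/14500)²·(1 − 946/5500)·1.0²/946 = 0.00012593
  stratum 2: (6000/14500)²·(1 − 737/6000)·1.5²/737 = 0.000458526
  stratum 3: (2400/14500)²·(1 − 540/2400)·1.9²/540 = 0.000141939
  stratum 4: (600/14500)²·(1 − 112/600)·1.5²/112 = 2.79769e-05
V̂(ȳ_st) = 0.000754371
SE(ȳ_st) = √0.000754371 = 0.0274658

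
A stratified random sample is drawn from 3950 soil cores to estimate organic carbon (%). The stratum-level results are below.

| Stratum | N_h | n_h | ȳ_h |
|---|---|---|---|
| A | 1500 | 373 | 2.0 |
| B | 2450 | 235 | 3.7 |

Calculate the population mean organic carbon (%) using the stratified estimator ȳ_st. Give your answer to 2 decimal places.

N = Σ N_h = 3950. Stratum weights W_h = N_h/N.
ȳ_st = (1500·2.0 + 2450·3.7) / 3950 = 3.0544

ȳ_st ≈ 3.05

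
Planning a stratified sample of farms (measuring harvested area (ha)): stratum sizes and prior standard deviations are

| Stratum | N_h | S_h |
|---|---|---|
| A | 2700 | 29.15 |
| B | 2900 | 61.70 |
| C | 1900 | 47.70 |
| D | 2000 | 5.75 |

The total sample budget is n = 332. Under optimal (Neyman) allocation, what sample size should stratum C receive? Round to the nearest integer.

Neyman allocation: n_h = n · N_h S_h / Σ N_i S_i, with n = 332.
  stratum A: N_h·S_h = 2700·29.15 = 78705.00
  stratum B: N_h·S_h = 2900·61.70 = 178930.00
  stratum C: N_h·S_h = 1900·47.70 = 90630.00
  stratum D: N_h·S_h = 2000·5.75 = 11500.00
Σ N_h S_h = 359765.00
n for stratum C = 332·90630.00/359765.00 = 83.636 → 84

84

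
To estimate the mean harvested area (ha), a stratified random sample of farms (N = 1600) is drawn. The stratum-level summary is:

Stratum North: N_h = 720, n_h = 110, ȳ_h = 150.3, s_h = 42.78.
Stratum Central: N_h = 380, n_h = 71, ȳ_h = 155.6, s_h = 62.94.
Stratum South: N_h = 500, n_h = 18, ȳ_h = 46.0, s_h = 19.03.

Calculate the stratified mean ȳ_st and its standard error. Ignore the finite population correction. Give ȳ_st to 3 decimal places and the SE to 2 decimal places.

ȳ_st = Σ W_h ȳ_h = (720·150.3 + 380·155.6 + 500·46.0)/1600 = 118.96500
V̂(ȳ_st) = Σ W_h² s_h²/n_h, with W_h = N_h/N and N = 1600:
  stratum North: (720/1600)²·42.78²/110 = 3.3691
  stratum Central: (380/1600)²·62.94²/71 = 3.14719
  stratum South: (500/1600)²·19.03²/18 = 1.96474
V̂(ȳ_st) = 8.48103
SE(ȳ_st) = √8.48103 = 2.91222

ȳ_st ≈ 118.965, SE ≈ 2.91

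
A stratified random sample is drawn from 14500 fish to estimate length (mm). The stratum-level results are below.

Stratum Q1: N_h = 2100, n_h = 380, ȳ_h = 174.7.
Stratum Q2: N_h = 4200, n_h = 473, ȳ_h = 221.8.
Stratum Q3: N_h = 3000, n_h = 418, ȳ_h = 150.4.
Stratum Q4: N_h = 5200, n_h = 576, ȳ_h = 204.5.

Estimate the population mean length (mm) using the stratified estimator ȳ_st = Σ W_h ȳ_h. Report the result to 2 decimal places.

N = Σ N_h = 14500. Stratum weights W_h = N_h/N.
ȳ_st = (2100·174.7 + 4200·221.8 + 3000·150.4 + 5200·204.5) / 14500 = 194.0021

ȳ_st ≈ 194.00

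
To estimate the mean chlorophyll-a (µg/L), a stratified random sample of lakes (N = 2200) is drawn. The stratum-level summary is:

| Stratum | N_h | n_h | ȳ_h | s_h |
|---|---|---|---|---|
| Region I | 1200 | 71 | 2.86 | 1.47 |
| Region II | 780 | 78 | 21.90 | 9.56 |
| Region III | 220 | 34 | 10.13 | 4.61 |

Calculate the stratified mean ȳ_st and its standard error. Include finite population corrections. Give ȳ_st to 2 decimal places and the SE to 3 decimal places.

ȳ_st = Σ W_h ȳ_h = (1200·2.86 + 780·21.90 + 220·10.13)/2200 = 10.33755
V̂(ȳ_st) = Σ W_h² (1 − n_h/N_h) s_h²/n_h, with W_h = N_h/N and N = 2200:
  stratum Region I: (1200/2200)²·(1 − 71/1200)·1.47²/71 = 0.00851934
  stratum Region II: (780/2200)²·(1 − 78/780)·9.56²/78 = 0.132558
  stratum Region III: (220/2200)²·(1 − 34/220)·4.61²/34 = 0.00528461
V̂(ȳ_st) = 0.146362
SE(ȳ_st) = √0.146362 = 0.382573

ȳ_st ≈ 10.34, SE ≈ 0.383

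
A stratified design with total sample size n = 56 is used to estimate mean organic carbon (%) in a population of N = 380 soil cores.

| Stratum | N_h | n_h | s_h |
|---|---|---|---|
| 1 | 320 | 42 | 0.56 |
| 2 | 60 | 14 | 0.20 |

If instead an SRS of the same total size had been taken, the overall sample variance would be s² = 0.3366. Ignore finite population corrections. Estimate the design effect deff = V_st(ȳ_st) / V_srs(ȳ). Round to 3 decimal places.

V̂(ȳ_st) = Σ W_h² s_h²/n_h, with W_h = N_h/N and N = 380:
  stratum 1: (320/380)²·0.56²/42 = 0.00529492
  stratum 2: (60/380)²·0.20²/14 = 7.12307e-05
V_st = 0.00536615
V_srs = s²/n = 0.3366/56 = 0.00601071
deff = V_st / V_srs = 0.00536615/0.00601071 = 0.8928

deff ≈ 0.893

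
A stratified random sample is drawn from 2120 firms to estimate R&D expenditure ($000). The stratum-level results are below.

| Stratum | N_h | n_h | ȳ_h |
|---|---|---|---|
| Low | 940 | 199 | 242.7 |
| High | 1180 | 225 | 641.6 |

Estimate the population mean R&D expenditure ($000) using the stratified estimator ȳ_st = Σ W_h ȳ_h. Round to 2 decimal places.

N = Σ N_h = 2120. Stratum weights W_h = N_h/N.
ȳ_st = (940·242.7 + 1180·641.6) / 2120 = 464.7292

ȳ_st ≈ 464.73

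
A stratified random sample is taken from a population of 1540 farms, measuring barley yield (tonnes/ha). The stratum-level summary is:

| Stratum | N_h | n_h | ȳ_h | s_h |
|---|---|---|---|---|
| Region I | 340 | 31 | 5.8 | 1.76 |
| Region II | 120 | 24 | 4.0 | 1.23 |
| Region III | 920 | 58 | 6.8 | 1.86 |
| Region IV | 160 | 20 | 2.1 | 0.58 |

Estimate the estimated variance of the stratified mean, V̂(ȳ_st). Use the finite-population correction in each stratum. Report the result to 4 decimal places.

V̂(ȳ_st) ≈ 0.0248

V̂(ȳ_st) = Σ W_h² (1 − n_h/N_h) s_h²/n_h, with W_h = N_h/N and N = 1540:
  stratum Region I: (340/1540)²·(1 − 31/340)·1.76²/31 = 0.00442649
  stratum Region II: (120/1540)²·(1 − 24/120)·1.23²/24 = 0.000306203
  stratum Region III: (920/1540)²·(1 − 58/920)·1.86²/58 = 0.0199458
  stratum Region IV: (160/1540)²·(1 − 20/160)·0.58²/20 = 0.000158867
V̂(ȳ_st) = 0.0248374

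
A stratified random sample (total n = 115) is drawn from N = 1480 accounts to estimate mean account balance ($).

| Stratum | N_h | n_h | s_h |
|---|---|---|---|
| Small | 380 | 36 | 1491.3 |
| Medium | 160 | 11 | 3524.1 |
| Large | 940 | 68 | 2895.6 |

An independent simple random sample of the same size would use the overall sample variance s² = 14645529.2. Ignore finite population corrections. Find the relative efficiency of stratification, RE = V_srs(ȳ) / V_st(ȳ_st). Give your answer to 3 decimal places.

V̂(ȳ_st) = Σ W_h² s_h²/n_h, with W_h = N_h/N and N = 1480:
  stratum Small: (380/1480)²·1491.3²/36 = 4072.6
  stratum Medium: (160/1480)²·3524.1²/11 = 13195.3
  stratum Large: (940/1480)²·2895.6²/68 = 49739.4
V_st = 67007.3
V_srs = s²/n = 14645529.2/115 = 127352
Relative efficiency = V_srs / V_st = 127352/67007.3 = 1.9006

RE ≈ 1.901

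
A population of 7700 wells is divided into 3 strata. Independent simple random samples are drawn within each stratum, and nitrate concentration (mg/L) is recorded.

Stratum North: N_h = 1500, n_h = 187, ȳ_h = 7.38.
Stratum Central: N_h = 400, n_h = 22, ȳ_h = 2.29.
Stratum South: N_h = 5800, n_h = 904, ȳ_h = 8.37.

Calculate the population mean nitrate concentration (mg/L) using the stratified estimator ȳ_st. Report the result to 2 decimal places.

ȳ_st ≈ 7.86

N = Σ N_h = 7700. Stratum weights W_h = N_h/N.
ȳ_st = (1500·7.38 + 400·2.29 + 5800·8.37) / 7700 = 7.8613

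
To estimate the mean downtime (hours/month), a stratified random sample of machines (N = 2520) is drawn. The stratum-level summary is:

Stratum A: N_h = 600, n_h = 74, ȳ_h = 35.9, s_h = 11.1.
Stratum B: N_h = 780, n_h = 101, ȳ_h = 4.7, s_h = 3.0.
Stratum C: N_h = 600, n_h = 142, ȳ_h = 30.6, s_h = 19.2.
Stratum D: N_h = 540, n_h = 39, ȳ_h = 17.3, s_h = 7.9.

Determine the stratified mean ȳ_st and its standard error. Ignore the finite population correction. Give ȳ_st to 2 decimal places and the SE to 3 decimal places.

ȳ_st ≈ 21.00, SE ≈ 0.569

ȳ_st = Σ W_h ȳ_h = (600·35.9 + 780·4.7 + 600·30.6 + 540·17.3)/2520 = 20.99524
V̂(ȳ_st) = Σ W_h² s_h²/n_h, with W_h = N_h/N and N = 2520:
  stratum A: (600/2520)²·11.1²/74 = 0.0943878
  stratum B: (780/2520)²·3.0²/101 = 0.00853708
  stratum C: (600/2520)²·19.2²/142 = 0.147169
  stratum D: (540/2520)²·7.9²/39 = 0.0734812
V̂(ȳ_st) = 0.323575
SE(ȳ_st) = √0.323575 = 0.568836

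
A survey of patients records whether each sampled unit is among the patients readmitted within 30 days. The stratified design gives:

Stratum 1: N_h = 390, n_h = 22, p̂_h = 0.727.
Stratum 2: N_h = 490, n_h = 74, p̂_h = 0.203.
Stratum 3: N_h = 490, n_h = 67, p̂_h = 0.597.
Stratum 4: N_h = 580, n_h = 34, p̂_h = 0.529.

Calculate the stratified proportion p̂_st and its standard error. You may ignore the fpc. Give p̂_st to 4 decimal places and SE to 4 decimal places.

N = 1950; stratum weights W_h = N_h/N.
p̂_st = Σ W_h p̂_h = (390·0.727 + 490·0.203 + 490·0.597 + 580·0.529)/1950 = 0.50377
V̂(p̂_st) = Σ W_h² p̂_h(1−p̂_h)/(n_h−1):
  stratum 1: (390/1950)²·0.727·0.273/21 = 0.00037804
  stratum 2: (490/1950)²·0.203·0.797/73 = 0.000139944
  stratum 3: (490/1950)²·0.597·0.403/66 = 0.000230175
  stratum 4: (580/1950)²·0.529·0.471/33 = 0.000667958
V̂(p̂_st) = 0.00141612; SE = √V̂ = 0.0376313

p̂_st ≈ 0.5038, SE ≈ 0.0376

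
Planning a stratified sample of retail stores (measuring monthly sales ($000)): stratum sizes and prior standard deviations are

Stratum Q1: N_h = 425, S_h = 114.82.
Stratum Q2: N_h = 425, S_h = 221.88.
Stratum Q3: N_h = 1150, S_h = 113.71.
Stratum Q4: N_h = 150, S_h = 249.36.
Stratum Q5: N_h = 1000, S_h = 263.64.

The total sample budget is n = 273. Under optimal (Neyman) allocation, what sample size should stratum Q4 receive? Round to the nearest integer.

Neyman allocation: n_h = n · N_h S_h / Σ N_i S_i, with n = 273.
  stratum Q1: N_h·S_h = 425·114.82 = 48798.50
  stratum Q2: N_h·S_h = 425·221.88 = 94299.00
  stratum Q3: N_h·S_h = 1150·113.71 = 130766.50
  stratum Q4: N_h·S_h = 150·249.36 = 37404.00
  stratum Q5: N_h·S_h = 1000·263.64 = 263640.00
Σ N_h S_h = 574908.00
n for stratum Q4 = 273·37404.00/574908.00 = 17.762 → 18

18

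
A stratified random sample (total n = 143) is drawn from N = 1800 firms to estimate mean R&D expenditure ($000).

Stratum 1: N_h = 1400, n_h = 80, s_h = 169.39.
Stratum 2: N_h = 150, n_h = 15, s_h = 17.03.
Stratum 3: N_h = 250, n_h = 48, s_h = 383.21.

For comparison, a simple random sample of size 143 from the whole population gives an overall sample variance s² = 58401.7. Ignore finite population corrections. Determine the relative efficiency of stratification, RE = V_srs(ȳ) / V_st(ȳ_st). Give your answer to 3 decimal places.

V̂(ȳ_st) = Σ W_h² s_h²/n_h, with W_h = N_h/N and N = 1800:
  stratum 1: (1400/1800)²·169.39²/80 = 216.968
  stratum 2: (150/1800)²·17.03²/15 = 0.134269
  stratum 3: (250/1800)²·383.21²/48 = 59.0157
V_st = 276.118
V_srs = s²/n = 58401.7/143 = 408.403
Relative efficiency = V_srs / V_st = 408.403/276.118 = 1.4791

RE ≈ 1.479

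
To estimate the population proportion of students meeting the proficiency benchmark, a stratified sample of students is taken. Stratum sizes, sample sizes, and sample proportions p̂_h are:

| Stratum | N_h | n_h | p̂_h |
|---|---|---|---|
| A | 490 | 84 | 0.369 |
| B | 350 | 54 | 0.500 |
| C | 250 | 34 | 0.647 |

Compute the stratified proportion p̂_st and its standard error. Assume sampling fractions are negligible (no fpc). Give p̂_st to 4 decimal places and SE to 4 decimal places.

N = 1090; stratum weights W_h = N_h/N.
p̂_st = Σ W_h p̂_h = (490·0.369 + 350·0.500 + 250·0.647)/1090 = 0.47483
V̂(p̂_st) = Σ W_h² p̂_h(1−p̂_h)/(n_h−1):
  stratum A: (490/1090)²·0.369·0.631/83 = 0.000566913
  stratum B: (350/1090)²·0.500·0.500/53 = 0.000486348
  stratum C: (250/1090)²·0.647·0.353/33 = 0.000364076
V̂(p̂_st) = 0.00141734; SE = √V̂ = 0.0376475

p̂_st ≈ 0.4748, SE ≈ 0.0376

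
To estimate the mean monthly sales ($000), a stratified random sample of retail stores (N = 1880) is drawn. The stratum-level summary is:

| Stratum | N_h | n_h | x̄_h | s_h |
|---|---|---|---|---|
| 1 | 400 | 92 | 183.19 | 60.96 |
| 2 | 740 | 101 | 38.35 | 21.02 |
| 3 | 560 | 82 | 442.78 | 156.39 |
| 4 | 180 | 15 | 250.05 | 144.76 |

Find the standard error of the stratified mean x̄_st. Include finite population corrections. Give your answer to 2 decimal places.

SE(x̄_st) ≈ 6.03

V̂(x̄_st) = Σ W_h² (1 − n_h/N_h) s_h²/n_h, with W_h = N_h/N and N = 1880:
  stratum 1: (400/1880)²·(1 − 92/400)·60.96²/92 = 1.40798
  stratum 2: (740/1880)²·(1 − 101/740)·21.02²/101 = 0.585276
  stratum 3: (560/1880)²·(1 − 82/560)·156.39²/82 = 22.5894
  stratum 4: (180/1880)²·(1 − 15/180)·144.76²/15 = 11.7394
V̂(x̄_st) = 36.3221
SE(x̄_st) = √36.3221 = 6.02678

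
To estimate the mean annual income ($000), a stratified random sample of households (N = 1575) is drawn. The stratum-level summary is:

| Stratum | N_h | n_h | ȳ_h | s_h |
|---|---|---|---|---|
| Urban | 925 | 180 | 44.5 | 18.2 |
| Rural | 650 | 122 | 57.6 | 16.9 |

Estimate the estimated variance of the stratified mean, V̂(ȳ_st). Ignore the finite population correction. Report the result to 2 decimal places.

V̂(ȳ_st) ≈ 1.03

V̂(ȳ_st) = Σ W_h² s_h²/n_h, with W_h = N_h/N and N = 1575:
  stratum Urban: (925/1575)²·18.2²/180 = 0.634735
  stratum Rural: (650/1575)²·16.9²/122 = 0.39873
V̂(ȳ_st) = 1.03347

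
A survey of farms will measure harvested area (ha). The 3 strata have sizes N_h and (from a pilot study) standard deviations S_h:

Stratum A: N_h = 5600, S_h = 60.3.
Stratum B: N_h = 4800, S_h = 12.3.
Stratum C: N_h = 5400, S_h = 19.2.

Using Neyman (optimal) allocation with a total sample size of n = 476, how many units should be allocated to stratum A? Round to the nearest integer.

Neyman allocation: n_h = n · N_h S_h / Σ N_i S_i, with n = 476.
  stratum A: N_h·S_h = 5600·60.3 = 337680.00
  stratum B: N_h·S_h = 4800·12.3 = 59040.00
  stratum C: N_h·S_h = 5400·19.2 = 103680.00
Σ N_h S_h = 500400.00
n for stratum A = 476·337680.00/500400.00 = 321.214 → 321

321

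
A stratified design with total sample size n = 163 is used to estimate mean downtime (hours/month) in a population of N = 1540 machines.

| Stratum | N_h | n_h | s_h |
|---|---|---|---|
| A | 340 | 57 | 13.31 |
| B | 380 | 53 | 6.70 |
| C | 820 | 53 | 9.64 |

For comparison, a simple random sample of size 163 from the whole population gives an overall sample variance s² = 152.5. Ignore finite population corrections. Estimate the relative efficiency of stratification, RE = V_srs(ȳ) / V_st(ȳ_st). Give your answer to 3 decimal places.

RE ≈ 1.336

V̂(ȳ_st) = Σ W_h² s_h²/n_h, with W_h = N_h/N and N = 1540:
  stratum A: (340/1540)²·13.31²/57 = 0.151495
  stratum B: (380/1540)²·6.70²/53 = 0.0515703
  stratum C: (820/1540)²·9.64²/53 = 0.497124
V_st = 0.700189
V_srs = s²/n = 152.5/163 = 0.935583
Relative efficiency = V_srs / V_st = 0.935583/0.700189 = 1.3362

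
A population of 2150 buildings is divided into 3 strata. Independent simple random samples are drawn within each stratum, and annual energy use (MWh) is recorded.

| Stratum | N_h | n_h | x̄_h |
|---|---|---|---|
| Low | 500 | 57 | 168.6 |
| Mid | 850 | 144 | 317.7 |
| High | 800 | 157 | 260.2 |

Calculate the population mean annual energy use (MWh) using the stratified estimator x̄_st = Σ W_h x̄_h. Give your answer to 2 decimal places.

N = Σ N_h = 2150. Stratum weights W_h = N_h/N.
x̄_st = (500·168.6 + 850·317.7 + 800·260.2) / 2150 = 261.6302

x̄_st ≈ 261.63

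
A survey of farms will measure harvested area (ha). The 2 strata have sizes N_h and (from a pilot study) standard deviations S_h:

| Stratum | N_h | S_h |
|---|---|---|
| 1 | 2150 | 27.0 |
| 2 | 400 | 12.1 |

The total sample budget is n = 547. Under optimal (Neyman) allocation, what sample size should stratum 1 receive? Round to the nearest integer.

505

Neyman allocation: n_h = n · N_h S_h / Σ N_i S_i, with n = 547.
  stratum 1: N_h·S_h = 2150·27.0 = 58050.00
  stratum 2: N_h·S_h = 400·12.1 = 4840.00
Σ N_h S_h = 62890.00
n for stratum 1 = 547·58050.00/62890.00 = 504.903 → 505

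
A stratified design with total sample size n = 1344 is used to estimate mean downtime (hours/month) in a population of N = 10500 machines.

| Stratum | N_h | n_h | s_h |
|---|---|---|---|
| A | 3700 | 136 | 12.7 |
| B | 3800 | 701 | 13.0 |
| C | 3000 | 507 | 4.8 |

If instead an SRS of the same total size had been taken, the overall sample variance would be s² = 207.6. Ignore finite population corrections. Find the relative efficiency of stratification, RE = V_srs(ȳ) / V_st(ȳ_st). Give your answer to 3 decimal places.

V̂(ȳ_st) = Σ W_h² s_h²/n_h, with W_h = N_h/N and N = 10500:
  stratum A: (3700/10500)²·12.7²/136 = 0.147263
  stratum B: (3800/10500)²·13.0²/701 = 0.031576
  stratum C: (3000/10500)²·4.8²/507 = 0.0037097
V_st = 0.182549
V_srs = s²/n = 207.6/1344 = 0.154464
Relative efficiency = V_srs / V_st = 0.154464/0.182549 = 0.8462

RE ≈ 0.846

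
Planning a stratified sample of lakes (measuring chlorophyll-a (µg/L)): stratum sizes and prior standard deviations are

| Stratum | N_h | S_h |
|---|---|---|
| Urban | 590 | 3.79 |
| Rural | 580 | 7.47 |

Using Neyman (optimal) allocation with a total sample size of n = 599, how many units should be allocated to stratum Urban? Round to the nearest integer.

Neyman allocation: n_h = n · N_h S_h / Σ N_i S_i, with n = 599.
  stratum Urban: N_h·S_h = 590·3.79 = 2236.10
  stratum Rural: N_h·S_h = 580·7.47 = 4332.60
Σ N_h S_h = 6568.70
n for stratum Urban = 599·2236.10/6568.70 = 203.910 → 204

204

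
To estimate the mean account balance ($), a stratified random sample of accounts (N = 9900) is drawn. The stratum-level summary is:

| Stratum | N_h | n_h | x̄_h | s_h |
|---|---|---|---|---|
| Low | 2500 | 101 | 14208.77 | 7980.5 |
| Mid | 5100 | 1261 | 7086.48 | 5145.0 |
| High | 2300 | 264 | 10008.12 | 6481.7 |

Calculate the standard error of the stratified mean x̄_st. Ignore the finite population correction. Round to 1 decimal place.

V̂(x̄_st) = Σ W_h² s_h²/n_h, with W_h = N_h/N and N = 9900:
  stratum Low: (2500/9900)²·7980.5²/101 = 40211.3
  stratum Mid: (5100/9900)²·5145.0²/1261 = 5570.9
  stratum High: (2300/9900)²·6481.7²/264 = 8589.33
V̂(x̄_st) = 54371.6
SE(x̄_st) = √54371.6 = 233.177

SE(x̄_st) ≈ 233.2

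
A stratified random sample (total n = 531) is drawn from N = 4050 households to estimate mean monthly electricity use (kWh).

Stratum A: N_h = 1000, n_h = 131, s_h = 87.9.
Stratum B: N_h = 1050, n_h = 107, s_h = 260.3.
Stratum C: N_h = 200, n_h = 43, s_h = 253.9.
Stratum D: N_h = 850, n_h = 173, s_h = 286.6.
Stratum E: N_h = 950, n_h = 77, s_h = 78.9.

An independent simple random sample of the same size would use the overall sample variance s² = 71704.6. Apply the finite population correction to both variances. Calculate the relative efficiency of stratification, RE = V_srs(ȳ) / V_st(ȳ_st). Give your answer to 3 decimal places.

RE ≈ 1.806

V̂(ȳ_st) = Σ W_h² (1 − n_h/N_h) s_h²/n_h, with W_h = N_h/N and N = 4050:
  stratum A: (1000/4050)²·(1 − 131/1000)·87.9²/131 = 3.12476
  stratum B: (1050/4050)²·(1 − 107/1050)·260.3²/107 = 38.2257
  stratum C: (200/4050)²·(1 − 43/200)·253.9²/43 = 2.86996
  stratum D: (850/4050)²·(1 − 173/850)·286.6²/173 = 16.6573
  stratum E: (950/4050)²·(1 − 77/950)·78.9²/77 = 4.08781
V_st = 64.9655
V_srs = (1 − 531/4050)·71704.6/531 = 117.332
Relative efficiency = V_srs / V_st = 117.332/64.9655 = 1.8061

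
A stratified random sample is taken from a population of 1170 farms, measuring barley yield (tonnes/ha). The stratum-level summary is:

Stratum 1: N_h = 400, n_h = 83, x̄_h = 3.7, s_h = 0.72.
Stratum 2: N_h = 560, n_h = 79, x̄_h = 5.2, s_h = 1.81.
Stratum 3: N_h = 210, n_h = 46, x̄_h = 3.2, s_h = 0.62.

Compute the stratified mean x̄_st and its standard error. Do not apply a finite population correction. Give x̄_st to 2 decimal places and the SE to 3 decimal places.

x̄_st ≈ 4.33, SE ≈ 0.102

x̄_st = Σ W_h x̄_h = (400·3.7 + 560·5.2 + 210·3.2)/1170 = 4.32821
V̂(x̄_st) = Σ W_h² s_h²/n_h, with W_h = N_h/N and N = 1170:
  stratum 1: (400/1170)²·0.72²/83 = 0.000730021
  stratum 2: (560/1170)²·1.81²/79 = 0.00950024
  stratum 3: (210/1170)²·0.62²/46 = 0.000269211
V̂(x̄_st) = 0.0104995
SE(x̄_st) = √0.0104995 = 0.102467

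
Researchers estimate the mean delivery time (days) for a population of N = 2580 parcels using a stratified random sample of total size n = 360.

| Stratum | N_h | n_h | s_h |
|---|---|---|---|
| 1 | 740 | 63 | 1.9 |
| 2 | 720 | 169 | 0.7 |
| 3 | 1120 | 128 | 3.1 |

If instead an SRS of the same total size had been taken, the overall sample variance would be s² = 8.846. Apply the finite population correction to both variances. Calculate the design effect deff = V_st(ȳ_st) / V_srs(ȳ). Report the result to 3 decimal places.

deff ≈ 0.805

V̂(ȳ_st) = Σ W_h² (1 − n_h/N_h) s_h²/n_h, with W_h = N_h/N and N = 2580:
  stratum 1: (740/2580)²·(1 − 63/740)·1.9²/63 = 0.00431268
  stratum 2: (720/2580)²·(1 − 169/720)·0.7²/169 = 0.000172804
  stratum 3: (1120/2580)²·(1 − 128/1120)·3.1²/128 = 0.0125315
V_st = 0.017017
V_srs = (1 − 360/2580)·8.846/360 = 0.0211435
deff = V_st / V_srs = 0.017017/0.0211435 = 0.8048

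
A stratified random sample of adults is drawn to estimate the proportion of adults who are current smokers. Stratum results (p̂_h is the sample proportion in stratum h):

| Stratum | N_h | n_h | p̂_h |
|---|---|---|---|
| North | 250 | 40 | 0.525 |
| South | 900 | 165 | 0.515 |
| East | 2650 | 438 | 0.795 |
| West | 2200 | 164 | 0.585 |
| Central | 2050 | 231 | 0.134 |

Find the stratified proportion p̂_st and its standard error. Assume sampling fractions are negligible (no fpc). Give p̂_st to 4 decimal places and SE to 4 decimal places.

N = 8050; stratum weights W_h = N_h/N.
p̂_st = Σ W_h p̂_h = (250·0.525 + 900·0.515 + 2650·0.795 + 2200·0.585 + 2050·0.134)/8050 = 0.52959
V̂(p̂_st) = Σ W_h² p̂_h(1−p̂_h)/(n_h−1):
  stratum North: (250/8050)²·0.525·0.475/39 = 6.16704e-06
  stratum South: (900/8050)²·0.515·0.485/164 = 1.9037e-05
  stratum East: (2650/8050)²·0.795·0.205/437 = 4.04147e-05
  stratum West: (2200/8050)²·0.585·0.415/163 = 0.000111242
  stratum Central: (2050/8050)²·0.134·0.866/230 = 3.27198e-05
V̂(p̂_st) = 0.000209581; SE = √V̂ = 0.0144769

p̂_st ≈ 0.5296, SE ≈ 0.0145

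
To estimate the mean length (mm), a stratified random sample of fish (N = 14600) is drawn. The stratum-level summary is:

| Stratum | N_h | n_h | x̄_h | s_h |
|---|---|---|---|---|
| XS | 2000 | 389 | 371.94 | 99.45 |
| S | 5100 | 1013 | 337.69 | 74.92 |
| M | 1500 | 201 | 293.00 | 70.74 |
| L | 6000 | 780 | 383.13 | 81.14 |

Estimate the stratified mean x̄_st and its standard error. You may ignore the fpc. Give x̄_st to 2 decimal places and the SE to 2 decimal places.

x̄_st = Σ W_h x̄_h = (2000·371.94 + 5100·337.69 + 1500·293.00 + 6000·383.13)/14600 = 356.46432
V̂(x̄_st) = Σ W_h² s_h²/n_h, with W_h = N_h/N and N = 14600:
  stratum XS: (2000/14600)²·99.45²/389 = 0.477105
  stratum S: (5100/14600)²·74.92²/1013 = 0.676115
  stratum M: (1500/14600)²·70.74²/201 = 0.262791
  stratum L: (6000/14600)²·81.14²/780 = 1.42552
V̂(x̄_st) = 2.84153
SE(x̄_st) = √2.84153 = 1.68568

x̄_st ≈ 356.46, SE ≈ 1.69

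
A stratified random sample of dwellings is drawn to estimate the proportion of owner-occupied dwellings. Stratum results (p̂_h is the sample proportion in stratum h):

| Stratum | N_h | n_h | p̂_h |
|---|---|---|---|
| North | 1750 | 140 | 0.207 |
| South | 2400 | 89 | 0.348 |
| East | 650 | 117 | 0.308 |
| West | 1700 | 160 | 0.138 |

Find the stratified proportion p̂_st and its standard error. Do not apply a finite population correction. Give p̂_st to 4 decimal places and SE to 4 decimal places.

N = 6500; stratum weights W_h = N_h/N.
p̂_st = Σ W_h p̂_h = (1750·0.207 + 2400·0.348 + 650·0.308 + 1700·0.138)/6500 = 0.25112
V̂(p̂_st) = Σ W_h² p̂_h(1−p̂_h)/(n_h−1):
  stratum North: (1750/6500)²·0.207·0.793/139 = 8.56009e-05
  stratum South: (2400/6500)²·0.348·0.652/88 = 0.000351512
  stratum East: (650/6500)²·0.308·0.692/116 = 1.83738e-05
  stratum West: (1700/6500)²·0.138·0.862/159 = 5.11753e-05
V̂(p̂_st) = 0.000506662; SE = √V̂ = 0.0225091

p̂_st ≈ 0.2511, SE ≈ 0.0225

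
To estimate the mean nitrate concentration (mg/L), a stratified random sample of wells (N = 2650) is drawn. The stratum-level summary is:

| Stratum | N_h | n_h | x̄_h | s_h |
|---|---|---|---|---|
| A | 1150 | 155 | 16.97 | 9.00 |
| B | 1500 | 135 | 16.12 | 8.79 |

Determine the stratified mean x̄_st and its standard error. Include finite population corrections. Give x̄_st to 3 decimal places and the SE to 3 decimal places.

x̄_st = Σ W_h x̄_h = (1150·16.97 + 1500·16.12)/2650 = 16.48887
V̂(x̄_st) = Σ W_h² (1 − n_h/N_h) s_h²/n_h, with W_h = N_h/N and N = 2650:
  stratum A: (1150/2650)²·(1 − 155/1150)·9.00²/155 = 0.0851496
  stratum B: (1500/2650)²·(1 − 135/1500)·8.79²/135 = 0.166869
V̂(x̄_st) = 0.252019
SE(x̄_st) = √0.252019 = 0.502015

x̄_st ≈ 16.489, SE ≈ 0.502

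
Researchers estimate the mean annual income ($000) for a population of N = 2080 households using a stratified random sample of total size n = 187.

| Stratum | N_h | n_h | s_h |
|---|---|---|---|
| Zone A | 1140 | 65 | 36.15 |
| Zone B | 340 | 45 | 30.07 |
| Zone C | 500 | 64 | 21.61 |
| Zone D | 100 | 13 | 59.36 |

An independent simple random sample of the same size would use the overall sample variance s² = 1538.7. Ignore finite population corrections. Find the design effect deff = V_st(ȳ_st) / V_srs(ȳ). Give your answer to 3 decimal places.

V̂(ȳ_st) = Σ W_h² s_h²/n_h, with W_h = N_h/N and N = 2080:
  stratum Zone A: (1140/2080)²·36.15²/65 = 6.0393
  stratum Zone B: (340/2080)²·30.07²/45 = 0.53689
  stratum Zone C: (500/2080)²·21.61²/64 = 0.421641
  stratum Zone D: (100/2080)²·59.36²/13 = 0.626495
V_st = 7.62432
V_srs = s²/n = 1538.7/187 = 8.22834
deff = V_st / V_srs = 7.62432/8.22834 = 0.9266

deff ≈ 0.927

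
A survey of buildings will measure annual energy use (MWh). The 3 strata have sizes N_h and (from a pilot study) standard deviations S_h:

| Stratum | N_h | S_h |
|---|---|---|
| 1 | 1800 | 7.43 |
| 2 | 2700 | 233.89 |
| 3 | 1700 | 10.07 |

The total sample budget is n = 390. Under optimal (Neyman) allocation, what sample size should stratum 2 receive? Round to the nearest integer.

372

Neyman allocation: n_h = n · N_h S_h / Σ N_i S_i, with n = 390.
  stratum 1: N_h·S_h = 1800·7.43 = 13374.00
  stratum 2: N_h·S_h = 2700·233.89 = 631503.00
  stratum 3: N_h·S_h = 1700·10.07 = 17119.00
Σ N_h S_h = 661996.00
n for stratum 2 = 390·631503.00/661996.00 = 372.036 → 372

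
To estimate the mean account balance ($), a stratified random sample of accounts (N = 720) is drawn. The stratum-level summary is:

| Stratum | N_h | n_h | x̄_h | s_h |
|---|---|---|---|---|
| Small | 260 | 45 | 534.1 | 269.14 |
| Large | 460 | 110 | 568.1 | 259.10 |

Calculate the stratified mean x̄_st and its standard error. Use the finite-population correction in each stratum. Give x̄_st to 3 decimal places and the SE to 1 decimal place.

x̄_st = Σ W_h x̄_h = (260·534.1 + 460·568.1)/720 = 555.82222
V̂(x̄_st) = Σ W_h² (1 − n_h/N_h) s_h²/n_h, with W_h = N_h/N and N = 720:
  stratum Small: (260/720)²·(1 − 45/260)·269.14²/45 = 173.576
  stratum Large: (460/720)²·(1 − 110/460)·259.10²/110 = 189.541
V̂(x̄_st) = 363.117
SE(x̄_st) = √363.117 = 19.0556

x̄_st ≈ 555.822, SE ≈ 19.1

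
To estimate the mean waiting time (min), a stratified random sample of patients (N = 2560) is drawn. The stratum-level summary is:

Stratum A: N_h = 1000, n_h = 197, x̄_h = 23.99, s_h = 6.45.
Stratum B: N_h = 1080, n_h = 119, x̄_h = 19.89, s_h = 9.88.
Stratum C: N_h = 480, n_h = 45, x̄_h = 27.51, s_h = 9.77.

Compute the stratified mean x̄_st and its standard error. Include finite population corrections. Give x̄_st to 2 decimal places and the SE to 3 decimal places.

x̄_st ≈ 22.92, SE ≈ 0.473

x̄_st = Σ W_h x̄_h = (1000·23.99 + 1080·19.89 + 480·27.51)/2560 = 22.92031
V̂(x̄_st) = Σ W_h² (1 − n_h/N_h) s_h²/n_h, with W_h = N_h/N and N = 2560:
  stratum A: (1000/2560)²·(1 − 197/1000)·6.45²/197 = 0.0258755
  stratum B: (1080/2560)²·(1 − 119/1080)·9.88²/119 = 0.129907
  stratum C: (480/2560)²·(1 − 45/480)·9.77²/45 = 0.0675814
V̂(x̄_st) = 0.223364
SE(x̄_st) = √0.223364 = 0.472614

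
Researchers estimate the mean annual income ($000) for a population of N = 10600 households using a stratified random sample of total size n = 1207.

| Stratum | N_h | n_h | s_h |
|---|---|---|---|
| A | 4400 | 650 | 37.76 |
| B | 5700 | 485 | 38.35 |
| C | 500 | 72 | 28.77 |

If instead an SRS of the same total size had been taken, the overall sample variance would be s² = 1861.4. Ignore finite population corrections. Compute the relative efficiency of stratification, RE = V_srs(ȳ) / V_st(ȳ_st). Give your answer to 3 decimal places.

RE ≈ 1.204

V̂(ȳ_st) = Σ W_h² s_h²/n_h, with W_h = N_h/N and N = 10600:
  stratum A: (4400/10600)²·37.76²/650 = 0.377959
  stratum B: (5700/10600)²·38.35²/485 = 0.876853
  stratum C: (500/10600)²·28.77²/72 = 0.0255785
V_st = 1.28039
V_srs = s²/n = 1861.4/1207 = 1.54217
Relative efficiency = V_srs / V_st = 1.54217/1.28039 = 1.2045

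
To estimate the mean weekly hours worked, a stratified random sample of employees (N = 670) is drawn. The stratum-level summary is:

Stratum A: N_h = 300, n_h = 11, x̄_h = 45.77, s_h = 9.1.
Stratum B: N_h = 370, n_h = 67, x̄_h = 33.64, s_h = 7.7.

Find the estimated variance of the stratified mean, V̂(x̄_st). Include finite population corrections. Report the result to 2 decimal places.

V̂(x̄_st) ≈ 1.67

V̂(x̄_st) = Σ W_h² (1 − n_h/N_h) s_h²/n_h, with W_h = N_h/N and N = 670:
  stratum A: (300/670)²·(1 − 11/300)·9.1²/11 = 1.45398
  stratum B: (370/670)²·(1 − 67/370)·7.7²/67 = 0.221005
V̂(x̄_st) = 1.67499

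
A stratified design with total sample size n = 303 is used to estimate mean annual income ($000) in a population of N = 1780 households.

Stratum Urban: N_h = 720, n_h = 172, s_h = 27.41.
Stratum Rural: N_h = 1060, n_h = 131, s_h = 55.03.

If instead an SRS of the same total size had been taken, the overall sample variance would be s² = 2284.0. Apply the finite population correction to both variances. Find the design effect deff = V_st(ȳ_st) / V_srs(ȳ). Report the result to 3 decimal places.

V̂(ȳ_st) = Σ W_h² (1 − n_h/N_h) s_h²/n_h, with W_h = N_h/N and N = 1780:
  stratum Urban: (720/1780)²·(1 − 172/720)·27.41²/172 = 0.543955
  stratum Rural: (1060/1780)²·(1 − 131/1060)·55.03²/131 = 7.18471
V_st = 7.72867
V_srs = (1 − 303/1780)·2284.0/303 = 6.25481
deff = V_st / V_srs = 7.72867/6.25481 = 1.2356

deff ≈ 1.236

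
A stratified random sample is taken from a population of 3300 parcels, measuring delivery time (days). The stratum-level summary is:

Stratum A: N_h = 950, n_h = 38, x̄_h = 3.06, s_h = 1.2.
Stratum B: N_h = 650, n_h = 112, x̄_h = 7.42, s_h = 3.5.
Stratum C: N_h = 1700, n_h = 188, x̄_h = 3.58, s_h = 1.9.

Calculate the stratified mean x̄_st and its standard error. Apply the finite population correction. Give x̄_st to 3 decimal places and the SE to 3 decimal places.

x̄_st ≈ 4.187, SE ≈ 0.105

x̄_st = Σ W_h x̄_h = (950·3.06 + 650·7.42 + 1700·3.58)/3300 = 4.18667
V̂(x̄_st) = Σ W_h² (1 − n_h/N_h) s_h²/n_h, with W_h = N_h/N and N = 3300:
  stratum A: (950/3300)²·(1 − 38/950)·1.2²/38 = 0.00301488
  stratum B: (650/3300)²·(1 − 112/650)·3.5²/112 = 0.00351225
  stratum C: (1700/3300)²·(1 − 188/1700)·1.9²/188 = 0.00453234
V̂(x̄_st) = 0.0110595
SE(x̄_st) = √0.0110595 = 0.105164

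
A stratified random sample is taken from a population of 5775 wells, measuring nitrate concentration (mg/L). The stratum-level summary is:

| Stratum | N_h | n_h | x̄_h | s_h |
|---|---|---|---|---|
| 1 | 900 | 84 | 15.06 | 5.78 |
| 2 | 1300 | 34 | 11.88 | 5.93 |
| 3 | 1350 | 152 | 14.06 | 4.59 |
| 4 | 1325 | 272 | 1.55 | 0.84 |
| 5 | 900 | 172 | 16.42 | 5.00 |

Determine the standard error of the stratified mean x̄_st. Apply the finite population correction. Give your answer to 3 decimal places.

V̂(x̄_st) = Σ W_h² (1 − n_h/N_h) s_h²/n_h, with W_h = N_h/N and N = 5775:
  stratum 1: (900/5775)²·(1 − 84/900)·5.78²/84 = 0.008758
  stratum 2: (1300/5775)²·(1 − 34/1300)·5.93²/34 = 0.0510392
  stratum 3: (1350/5775)²·(1 − 152/1350)·4.59²/152 = 0.00672153
  stratum 4: (1325/5775)²·(1 − 272/1325)·0.84²/272 = 0.000108525
  stratum 5: (900/5775)²·(1 − 172/900)·5.00²/172 = 0.0028555
V̂(x̄_st) = 0.0694827
SE(x̄_st) = √0.0694827 = 0.263596

SE(x̄_st) ≈ 0.264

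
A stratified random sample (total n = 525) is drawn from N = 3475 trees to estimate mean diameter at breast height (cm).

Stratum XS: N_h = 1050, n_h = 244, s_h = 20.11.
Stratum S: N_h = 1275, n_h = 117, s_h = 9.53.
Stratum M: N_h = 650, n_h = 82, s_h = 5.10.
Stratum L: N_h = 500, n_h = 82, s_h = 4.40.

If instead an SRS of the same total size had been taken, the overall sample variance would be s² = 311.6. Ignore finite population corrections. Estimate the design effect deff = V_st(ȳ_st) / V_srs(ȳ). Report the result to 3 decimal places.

V̂(ȳ_st) = Σ W_h² s_h²/n_h, with W_h = N_h/N and N = 3475:
  stratum XS: (1050/3475)²·20.11²/244 = 0.151322
  stratum S: (1275/3475)²·9.53²/117 = 0.104499
  stratum M: (650/3475)²·5.10²/82 = 0.011098
  stratum L: (500/3475)²·4.40²/82 = 0.0048879
V_st = 0.271807
V_srs = s²/n = 311.6/525 = 0.593524
deff = V_st / V_srs = 0.271807/0.593524 = 0.4580

deff ≈ 0.458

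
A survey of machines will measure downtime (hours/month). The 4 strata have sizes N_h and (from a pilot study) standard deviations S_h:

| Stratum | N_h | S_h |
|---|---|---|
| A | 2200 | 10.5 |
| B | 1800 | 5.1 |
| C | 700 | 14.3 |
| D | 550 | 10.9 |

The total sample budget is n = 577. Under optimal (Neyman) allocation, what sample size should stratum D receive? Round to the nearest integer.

Neyman allocation: n_h = n · N_h S_h / Σ N_i S_i, with n = 577.
  stratum A: N_h·S_h = 2200·10.5 = 23100.00
  stratum B: N_h·S_h = 1800·5.1 = 9180.00
  stratum C: N_h·S_h = 700·14.3 = 10010.00
  stratum D: N_h·S_h = 550·10.9 = 5995.00
Σ N_h S_h = 48285.00
n for stratum D = 577·5995.00/48285.00 = 71.640 → 72

72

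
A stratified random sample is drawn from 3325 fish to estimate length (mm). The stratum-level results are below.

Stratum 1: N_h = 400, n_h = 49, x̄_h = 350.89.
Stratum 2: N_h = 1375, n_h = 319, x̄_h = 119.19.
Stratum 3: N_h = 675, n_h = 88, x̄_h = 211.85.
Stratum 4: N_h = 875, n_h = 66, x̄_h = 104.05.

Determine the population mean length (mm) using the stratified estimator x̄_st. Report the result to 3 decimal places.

x̄_st ≈ 161.890

N = Σ N_h = 3325. Stratum weights W_h = N_h/N.
x̄_st = (400·350.89 + 1375·119.19 + 675·211.85 + 875·104.05) / 3325 = 161.89015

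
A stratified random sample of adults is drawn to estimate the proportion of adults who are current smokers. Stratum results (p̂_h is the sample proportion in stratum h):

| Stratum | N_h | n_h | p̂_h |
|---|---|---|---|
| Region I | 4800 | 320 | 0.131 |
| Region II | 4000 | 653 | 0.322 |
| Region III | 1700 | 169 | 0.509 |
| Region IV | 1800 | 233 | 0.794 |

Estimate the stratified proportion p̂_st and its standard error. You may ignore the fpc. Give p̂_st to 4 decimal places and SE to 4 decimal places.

N = 12300; stratum weights W_h = N_h/N.
p̂_st = Σ W_h p̂_h = (4800·0.131 + 4000·0.322 + 1700·0.509 + 1800·0.794)/12300 = 0.34238
V̂(p̂_st) = Σ W_h² p̂_h(1−p̂_h)/(n_h−1):
  stratum Region I: (4800/12300)²·0.131·0.869/319 = 5.43466e-05
  stratum Region II: (4000/12300)²·0.322·0.678/652 = 3.54118e-05
  stratum Region III: (1700/12300)²·0.509·0.491/168 = 2.8417e-05
  stratum Region IV: (1800/12300)²·0.794·0.206/232 = 1.50985e-05
V̂(p̂_st) = 0.000133274; SE = √V̂ = 0.0115444

p̂_st ≈ 0.3424, SE ≈ 0.0115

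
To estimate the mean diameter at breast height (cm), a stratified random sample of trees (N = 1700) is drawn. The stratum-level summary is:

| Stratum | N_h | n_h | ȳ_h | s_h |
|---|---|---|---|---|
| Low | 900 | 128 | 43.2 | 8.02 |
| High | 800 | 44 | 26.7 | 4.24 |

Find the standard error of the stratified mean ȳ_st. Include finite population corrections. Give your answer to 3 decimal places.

SE(ȳ_st) ≈ 0.454

V̂(ȳ_st) = Σ W_h² (1 − n_h/N_h) s_h²/n_h, with W_h = N_h/N and N = 1700:
  stratum Low: (900/1700)²·(1 − 128/900)·8.02²/128 = 0.120809
  stratum High: (800/1700)²·(1 − 44/800)·4.24²/44 = 0.0855053
V̂(ȳ_st) = 0.206315
SE(ȳ_st) = √0.206315 = 0.454219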